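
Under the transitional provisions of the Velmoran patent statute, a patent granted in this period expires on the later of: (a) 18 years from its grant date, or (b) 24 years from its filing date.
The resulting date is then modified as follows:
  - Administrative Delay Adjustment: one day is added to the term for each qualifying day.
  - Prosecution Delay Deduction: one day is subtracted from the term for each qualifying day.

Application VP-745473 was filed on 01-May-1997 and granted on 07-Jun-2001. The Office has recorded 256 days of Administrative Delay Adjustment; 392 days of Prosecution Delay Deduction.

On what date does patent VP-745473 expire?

(a) grant + 18 years → 7 June 2019.
(b) filing + 24 years → 1 May 2021.
Later of the two: 1 May 2021.
Administrative Delay Adjustment: +256 days → 12 January 2022.
Prosecution Delay Deduction: −392 days → 16 December 2020.

December 16, 2020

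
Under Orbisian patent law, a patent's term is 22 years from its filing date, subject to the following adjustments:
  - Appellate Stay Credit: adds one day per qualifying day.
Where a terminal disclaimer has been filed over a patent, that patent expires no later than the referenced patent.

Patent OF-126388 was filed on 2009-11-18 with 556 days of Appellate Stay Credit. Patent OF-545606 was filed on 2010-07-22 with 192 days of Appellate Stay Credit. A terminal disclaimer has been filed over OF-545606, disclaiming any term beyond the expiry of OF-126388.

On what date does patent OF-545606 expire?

Natural term of OF-545606:
  Base: filing + 22 years → 22 July 2032.
  Appellate Stay Credit: +192 days → 30 January 2033.
Expiry of referenced patent OF-126388:
  Base: filing + 22 years → 18 November 2031.
  Appellate Stay Credit: +556 days → 27 May 2033.
Terminal disclaimer: OF-545606 expires on the earlier of 30 January 2033 and 27 May 2033.

January 30, 2033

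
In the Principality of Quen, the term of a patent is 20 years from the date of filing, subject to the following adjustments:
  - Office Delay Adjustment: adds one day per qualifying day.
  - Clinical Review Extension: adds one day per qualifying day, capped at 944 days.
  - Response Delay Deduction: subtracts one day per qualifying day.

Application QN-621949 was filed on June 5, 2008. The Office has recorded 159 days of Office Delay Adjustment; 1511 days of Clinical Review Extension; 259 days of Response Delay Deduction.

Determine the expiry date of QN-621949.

September 27, 2030

Base term: filing date + 20 years → 5 June 2028.
Office Delay Adjustment: +159 days → 11 November 2028.
Clinical Review Extension: 1511 days claimed exceeds the 944-day cap, so +944 days → 13 June 2031.
Response Delay Deduction: −259 days → 27 September 2030.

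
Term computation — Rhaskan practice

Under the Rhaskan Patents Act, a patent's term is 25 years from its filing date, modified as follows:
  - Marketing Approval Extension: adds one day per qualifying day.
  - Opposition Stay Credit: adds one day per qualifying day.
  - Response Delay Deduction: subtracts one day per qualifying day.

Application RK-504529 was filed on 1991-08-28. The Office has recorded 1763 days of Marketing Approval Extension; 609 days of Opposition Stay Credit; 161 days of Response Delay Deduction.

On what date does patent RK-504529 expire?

Base term: filing date + 25 years → 28 August 2016.
Marketing Approval Extension: +1763 days → 26 June 2021.
Opposition Stay Credit: +609 days → 25 February 2023.
Response Delay Deduction: −161 days → 17 September 2022.

September 17, 2022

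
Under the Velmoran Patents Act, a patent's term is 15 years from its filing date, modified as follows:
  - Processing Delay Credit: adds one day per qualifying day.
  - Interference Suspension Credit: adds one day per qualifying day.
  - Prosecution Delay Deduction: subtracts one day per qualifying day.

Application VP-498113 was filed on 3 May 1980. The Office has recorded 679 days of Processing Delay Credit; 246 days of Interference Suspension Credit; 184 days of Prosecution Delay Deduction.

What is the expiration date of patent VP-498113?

Base term: filing date + 15 years → 3 May 1995.
Processing Delay Credit: +679 days → 12 March 1997.
Interference Suspension Credit: +246 days → 13 November 1997.
Prosecution Delay Deduction: −184 days → 13 May 1997.

1997-05-13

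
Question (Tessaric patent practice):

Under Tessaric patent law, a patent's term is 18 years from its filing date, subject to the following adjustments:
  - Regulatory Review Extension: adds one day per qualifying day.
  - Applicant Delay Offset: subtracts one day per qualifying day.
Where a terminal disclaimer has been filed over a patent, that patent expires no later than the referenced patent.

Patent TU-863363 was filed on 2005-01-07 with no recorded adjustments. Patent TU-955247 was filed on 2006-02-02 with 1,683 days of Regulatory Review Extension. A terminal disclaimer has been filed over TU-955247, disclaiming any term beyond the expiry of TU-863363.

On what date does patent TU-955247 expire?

January 7, 2023

Natural term of TU-955247:
  Base: filing + 18 years → 2 February 2024.
  Regulatory Review Extension: +1683 days → 11 September 2028.
Expiry of referenced patent TU-863363:
  Base: filing + 18 years → 7 January 2023.
Terminal disclaimer: TU-955247 expires on the earlier of 11 September 2028 and 7 January 2023.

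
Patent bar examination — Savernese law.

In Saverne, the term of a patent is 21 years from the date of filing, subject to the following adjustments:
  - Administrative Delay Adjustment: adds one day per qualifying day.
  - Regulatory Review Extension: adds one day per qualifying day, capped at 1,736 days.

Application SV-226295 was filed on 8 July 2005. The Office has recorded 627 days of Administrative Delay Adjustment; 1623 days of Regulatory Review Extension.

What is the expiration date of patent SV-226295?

2032-09-04

Base term: filing date + 21 years → 8 July 2026.
Administrative Delay Adjustment: +627 days → 26 March 2028.
Regulatory Review Extension: 1623 days (within the 1736-day cap) → +1623 days → 4 September 2032.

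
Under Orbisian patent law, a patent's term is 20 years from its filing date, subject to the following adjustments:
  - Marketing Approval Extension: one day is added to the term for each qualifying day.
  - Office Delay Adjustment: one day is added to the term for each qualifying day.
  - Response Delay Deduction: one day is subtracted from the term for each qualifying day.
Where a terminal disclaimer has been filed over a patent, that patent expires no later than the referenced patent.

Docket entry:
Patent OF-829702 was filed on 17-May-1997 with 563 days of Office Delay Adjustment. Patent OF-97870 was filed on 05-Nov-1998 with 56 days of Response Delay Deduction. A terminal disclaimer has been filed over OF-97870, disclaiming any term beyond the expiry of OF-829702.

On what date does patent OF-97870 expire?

Natural term of OF-97870:
  Base: filing + 20 years → 5 November 2018.
  Response Delay Deduction: −56 days → 10 September 2018.
Expiry of referenced patent OF-829702:
  Base: filing + 20 years → 17 May 2017.
  Office Delay Adjustment: +563 days → 1 December 2018.
Terminal disclaimer: OF-97870 expires on the earlier of 10 September 2018 and 1 December 2018.

2018-09-10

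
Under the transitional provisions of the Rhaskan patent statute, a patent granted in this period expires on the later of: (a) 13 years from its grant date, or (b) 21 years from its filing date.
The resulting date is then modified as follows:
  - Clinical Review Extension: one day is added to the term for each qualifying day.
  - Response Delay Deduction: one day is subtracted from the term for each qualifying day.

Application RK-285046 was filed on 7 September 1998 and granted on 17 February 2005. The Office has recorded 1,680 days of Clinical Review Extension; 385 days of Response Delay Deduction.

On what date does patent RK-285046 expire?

2023-03-25

(a) grant + 13 years → 17 February 2018.
(b) filing + 21 years → 7 September 2019.
Later of the two: 7 September 2019.
Clinical Review Extension: +1680 days → 13 April 2024.
Response Delay Deduction: −385 days → 25 March 2023.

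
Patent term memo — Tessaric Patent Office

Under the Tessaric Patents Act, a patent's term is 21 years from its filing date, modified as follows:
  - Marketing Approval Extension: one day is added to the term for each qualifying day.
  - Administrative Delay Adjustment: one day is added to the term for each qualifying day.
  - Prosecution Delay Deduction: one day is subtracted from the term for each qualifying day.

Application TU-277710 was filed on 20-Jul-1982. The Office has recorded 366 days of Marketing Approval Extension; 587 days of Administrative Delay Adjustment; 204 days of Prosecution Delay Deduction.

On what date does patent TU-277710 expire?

2005-08-07

Base term: filing date + 21 years → 20 July 2003.
Marketing Approval Extension: +366 days → 20 July 2004.
Administrative Delay Adjustment: +587 days → 27 February 2006.
Prosecution Delay Deduction: −204 days → 7 August 2005.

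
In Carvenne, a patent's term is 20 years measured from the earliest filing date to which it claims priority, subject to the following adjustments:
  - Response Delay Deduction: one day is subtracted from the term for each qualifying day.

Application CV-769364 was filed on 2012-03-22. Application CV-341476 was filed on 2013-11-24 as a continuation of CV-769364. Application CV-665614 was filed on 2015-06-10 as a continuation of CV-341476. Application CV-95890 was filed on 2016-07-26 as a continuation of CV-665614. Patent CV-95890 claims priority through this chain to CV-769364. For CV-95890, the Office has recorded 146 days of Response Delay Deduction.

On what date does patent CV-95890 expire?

Earliest priority filing: 22 March 2012.
Base term: 22 March 2012 + 20 years → 22 March 2032.
Response Delay Deduction: −146 days → 28 October 2031.

October 28, 2031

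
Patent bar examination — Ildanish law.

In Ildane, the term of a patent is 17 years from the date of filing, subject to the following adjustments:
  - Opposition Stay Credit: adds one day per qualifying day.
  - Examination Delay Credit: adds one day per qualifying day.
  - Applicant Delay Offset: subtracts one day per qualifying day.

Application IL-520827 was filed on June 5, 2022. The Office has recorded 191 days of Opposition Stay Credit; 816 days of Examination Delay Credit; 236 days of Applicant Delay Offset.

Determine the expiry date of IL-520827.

July 15, 2041

Base term: filing date + 17 years → 5 June 2039.
Opposition Stay Credit: +191 days → 13 December 2039.
Examination Delay Credit: +816 days → 8 March 2042.
Applicant Delay Offset: −236 days → 15 July 2041.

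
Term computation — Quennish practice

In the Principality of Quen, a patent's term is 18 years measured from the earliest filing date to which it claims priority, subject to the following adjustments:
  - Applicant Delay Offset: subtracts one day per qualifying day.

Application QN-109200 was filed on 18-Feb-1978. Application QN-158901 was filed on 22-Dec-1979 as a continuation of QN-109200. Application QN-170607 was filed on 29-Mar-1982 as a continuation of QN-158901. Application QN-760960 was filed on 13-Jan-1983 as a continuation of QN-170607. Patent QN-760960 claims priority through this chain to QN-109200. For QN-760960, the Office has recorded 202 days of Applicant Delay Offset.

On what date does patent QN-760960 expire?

Earliest priority filing: 18 February 1978.
Base term: 18 February 1978 + 18 years → 18 February 1996.
Applicant Delay Offset: −202 days → 31 July 1995.

1995-07-31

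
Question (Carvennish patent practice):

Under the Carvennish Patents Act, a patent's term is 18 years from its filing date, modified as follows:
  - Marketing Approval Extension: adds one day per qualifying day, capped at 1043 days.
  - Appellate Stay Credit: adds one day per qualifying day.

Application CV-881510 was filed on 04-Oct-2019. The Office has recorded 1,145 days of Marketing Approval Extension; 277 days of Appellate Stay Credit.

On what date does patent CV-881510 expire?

2041-05-16

Base term: filing date + 18 years → 4 October 2037.
Marketing Approval Extension: 1145 days claimed exceeds the 1043-day cap, so +1043 days → 12 August 2040.
Appellate Stay Credit: +277 days → 16 May 2041.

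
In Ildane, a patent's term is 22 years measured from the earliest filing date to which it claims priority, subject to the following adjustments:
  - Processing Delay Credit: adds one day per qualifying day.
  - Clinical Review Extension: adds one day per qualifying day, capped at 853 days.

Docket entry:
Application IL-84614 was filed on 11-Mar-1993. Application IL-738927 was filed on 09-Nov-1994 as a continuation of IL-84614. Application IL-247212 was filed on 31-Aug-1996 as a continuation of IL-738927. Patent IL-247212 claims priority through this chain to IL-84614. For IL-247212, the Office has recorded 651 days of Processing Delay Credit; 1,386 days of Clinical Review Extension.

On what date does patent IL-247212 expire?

April 23, 2019

Earliest priority filing: 11 March 1993.
Base term: 11 March 1993 + 22 years → 11 March 2015.
Processing Delay Credit: +651 days → 21 December 2016.
Clinical Review Extension: 1386 days claimed exceeds the 853-day cap, so +853 days → 23 April 2019.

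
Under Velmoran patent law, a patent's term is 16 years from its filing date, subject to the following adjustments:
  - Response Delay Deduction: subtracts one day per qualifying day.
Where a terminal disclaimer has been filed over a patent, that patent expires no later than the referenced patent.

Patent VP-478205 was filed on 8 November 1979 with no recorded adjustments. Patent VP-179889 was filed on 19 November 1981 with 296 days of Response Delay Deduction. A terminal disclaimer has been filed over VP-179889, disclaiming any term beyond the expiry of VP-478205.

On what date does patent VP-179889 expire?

November 8, 1995

Natural term of VP-179889:
  Base: filing + 16 years → 19 November 1997.
  Response Delay Deduction: −296 days → 27 January 1997.
Expiry of referenced patent VP-478205:
  Base: filing + 16 years → 8 November 1995.
Terminal disclaimer: VP-179889 expires on the earlier of 27 January 1997 and 8 November 1995.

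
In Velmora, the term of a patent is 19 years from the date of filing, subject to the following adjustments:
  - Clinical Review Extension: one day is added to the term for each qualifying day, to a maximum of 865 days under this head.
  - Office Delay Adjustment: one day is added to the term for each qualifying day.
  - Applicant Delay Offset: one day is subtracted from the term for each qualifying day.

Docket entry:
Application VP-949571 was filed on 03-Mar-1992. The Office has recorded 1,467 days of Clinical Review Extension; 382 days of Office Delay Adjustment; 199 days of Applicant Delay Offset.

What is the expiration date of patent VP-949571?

2014-01-14

Base term: filing date + 19 years → 3 March 2011.
Clinical Review Extension: 1467 days claimed exceeds the 865-day cap, so +865 days → 15 July 2013.
Office Delay Adjustment: +382 days → 1 August 2014.
Applicant Delay Offset: −199 days → 14 January 2014.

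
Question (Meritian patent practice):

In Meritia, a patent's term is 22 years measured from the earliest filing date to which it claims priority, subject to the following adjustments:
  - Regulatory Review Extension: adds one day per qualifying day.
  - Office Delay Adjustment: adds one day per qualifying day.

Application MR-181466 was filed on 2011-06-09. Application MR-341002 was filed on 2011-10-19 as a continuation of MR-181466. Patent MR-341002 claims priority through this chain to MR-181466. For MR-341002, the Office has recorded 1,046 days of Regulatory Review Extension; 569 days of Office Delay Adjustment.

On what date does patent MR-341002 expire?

Earliest priority filing: 9 June 2011.
Base term: 9 June 2011 + 22 years → 9 June 2033.
Regulatory Review Extension: +1046 days → 20 April 2036.
Office Delay Adjustment: +569 days → 10 November 2037.

November 10, 2037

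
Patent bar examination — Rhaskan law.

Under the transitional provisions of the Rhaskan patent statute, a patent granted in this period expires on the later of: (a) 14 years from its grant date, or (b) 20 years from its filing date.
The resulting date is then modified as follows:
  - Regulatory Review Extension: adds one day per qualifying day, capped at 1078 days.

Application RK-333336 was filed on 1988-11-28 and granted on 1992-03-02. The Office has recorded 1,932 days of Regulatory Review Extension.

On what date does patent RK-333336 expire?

(a) grant + 14 years → 2 March 2006.
(b) filing + 20 years → 28 November 2008.
Later of the two: 28 November 2008.
Regulatory Review Extension: 1932 days claimed exceeds the 1078-day cap, so +1078 days → 11 November 2011.

2011-11-11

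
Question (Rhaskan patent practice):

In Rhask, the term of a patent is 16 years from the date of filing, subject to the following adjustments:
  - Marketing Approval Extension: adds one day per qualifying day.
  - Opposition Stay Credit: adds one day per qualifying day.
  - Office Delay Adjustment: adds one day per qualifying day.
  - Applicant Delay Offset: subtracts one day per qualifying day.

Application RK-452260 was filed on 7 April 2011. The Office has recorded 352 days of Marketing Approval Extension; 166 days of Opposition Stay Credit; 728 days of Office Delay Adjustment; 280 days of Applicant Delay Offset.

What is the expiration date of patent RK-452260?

Base term: filing date + 16 years → 7 April 2027.
Marketing Approval Extension: +352 days → 24 March 2028.
Opposition Stay Credit: +166 days → 6 September 2028.
Office Delay Adjustment: +728 days → 4 September 2030.
Applicant Delay Offset: −280 days → 28 November 2029.

November 28, 2029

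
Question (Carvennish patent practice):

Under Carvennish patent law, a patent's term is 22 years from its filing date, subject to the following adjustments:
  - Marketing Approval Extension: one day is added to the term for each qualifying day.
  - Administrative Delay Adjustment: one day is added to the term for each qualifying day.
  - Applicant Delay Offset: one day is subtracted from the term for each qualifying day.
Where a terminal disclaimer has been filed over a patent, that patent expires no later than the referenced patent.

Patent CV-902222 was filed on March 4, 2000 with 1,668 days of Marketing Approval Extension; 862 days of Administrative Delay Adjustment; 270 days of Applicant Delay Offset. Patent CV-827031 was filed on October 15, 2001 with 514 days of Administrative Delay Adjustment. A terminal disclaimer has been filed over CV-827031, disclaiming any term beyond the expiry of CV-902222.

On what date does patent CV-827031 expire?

March 12, 2025

Natural term of CV-827031:
  Base: filing + 22 years → 15 October 2023.
  Administrative Delay Adjustment: +514 days → 12 March 2025.
Expiry of referenced patent CV-902222:
  Base: filing + 22 years → 4 March 2022.
  Marketing Approval Extension: +1668 days → 27 September 2026.
  Administrative Delay Adjustment: +862 days → 5 February 2029.
  Applicant Delay Offset: −270 days → 11 May 2028.
Terminal disclaimer: CV-827031 expires on the earlier of 12 March 2025 and 11 May 2028.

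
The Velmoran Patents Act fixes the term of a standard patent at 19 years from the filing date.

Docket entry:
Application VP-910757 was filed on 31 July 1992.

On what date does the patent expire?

Filing date + 19 years → 31 July 2011.

2011-07-31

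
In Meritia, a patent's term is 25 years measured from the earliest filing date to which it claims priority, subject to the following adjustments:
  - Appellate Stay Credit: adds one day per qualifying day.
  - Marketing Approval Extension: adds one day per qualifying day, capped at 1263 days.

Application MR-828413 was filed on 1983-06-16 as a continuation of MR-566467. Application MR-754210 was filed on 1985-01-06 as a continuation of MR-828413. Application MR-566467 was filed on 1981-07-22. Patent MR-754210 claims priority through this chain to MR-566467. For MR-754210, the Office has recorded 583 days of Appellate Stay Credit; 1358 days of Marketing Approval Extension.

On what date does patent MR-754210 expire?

Earliest priority filing: 22 July 1981.
Base term: 22 July 1981 + 25 years → 22 July 2006.
Appellate Stay Credit: +583 days → 25 February 2008.
Marketing Approval Extension: 1358 days claimed exceeds the 1263-day cap, so +1263 days → 11 August 2011.

August 11, 2011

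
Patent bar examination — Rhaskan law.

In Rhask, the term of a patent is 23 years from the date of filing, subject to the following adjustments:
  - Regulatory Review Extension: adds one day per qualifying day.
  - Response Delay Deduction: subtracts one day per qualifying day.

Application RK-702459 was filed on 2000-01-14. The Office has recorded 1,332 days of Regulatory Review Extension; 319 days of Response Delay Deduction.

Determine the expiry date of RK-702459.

Base term: filing date + 23 years → 14 January 2023.
Regulatory Review Extension: +1332 days → 7 September 2026.
Response Delay Deduction: −319 days → 23 October 2025.

2025-10-23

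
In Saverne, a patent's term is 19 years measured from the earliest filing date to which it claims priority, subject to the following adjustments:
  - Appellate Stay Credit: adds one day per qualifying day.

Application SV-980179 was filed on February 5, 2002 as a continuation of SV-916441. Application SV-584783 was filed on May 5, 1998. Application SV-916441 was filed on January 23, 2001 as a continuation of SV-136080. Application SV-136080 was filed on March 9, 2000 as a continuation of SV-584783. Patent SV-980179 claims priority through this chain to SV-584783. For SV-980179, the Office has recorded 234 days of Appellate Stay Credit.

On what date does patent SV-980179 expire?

Earliest priority filing: 5 May 1998.
Base term: 5 May 1998 + 19 years → 5 May 2017.
Appellate Stay Credit: +234 days → 25 December 2017.

December 25, 2017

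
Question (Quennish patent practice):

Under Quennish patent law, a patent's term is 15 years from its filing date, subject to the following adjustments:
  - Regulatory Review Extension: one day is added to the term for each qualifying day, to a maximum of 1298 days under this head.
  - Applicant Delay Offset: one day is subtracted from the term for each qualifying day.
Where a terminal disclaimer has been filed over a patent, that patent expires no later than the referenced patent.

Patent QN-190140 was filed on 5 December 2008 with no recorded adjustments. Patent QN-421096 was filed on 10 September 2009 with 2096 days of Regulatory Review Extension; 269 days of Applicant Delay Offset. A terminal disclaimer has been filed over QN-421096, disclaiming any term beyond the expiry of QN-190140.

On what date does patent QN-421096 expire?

December 5, 2023

Natural term of QN-421096:
  Base: filing + 15 years → 10 September 2024.
  Regulatory Review Extension: 2096 days claimed exceeds the 1298-day cap, so +1298 days → 31 March 2028.
  Applicant Delay Offset: −269 days → 6 July 2027.
Expiry of referenced patent QN-190140:
  Base: filing + 15 years → 5 December 2023.
Terminal disclaimer: QN-421096 expires on the earlier of 6 July 2027 and 5 December 2023.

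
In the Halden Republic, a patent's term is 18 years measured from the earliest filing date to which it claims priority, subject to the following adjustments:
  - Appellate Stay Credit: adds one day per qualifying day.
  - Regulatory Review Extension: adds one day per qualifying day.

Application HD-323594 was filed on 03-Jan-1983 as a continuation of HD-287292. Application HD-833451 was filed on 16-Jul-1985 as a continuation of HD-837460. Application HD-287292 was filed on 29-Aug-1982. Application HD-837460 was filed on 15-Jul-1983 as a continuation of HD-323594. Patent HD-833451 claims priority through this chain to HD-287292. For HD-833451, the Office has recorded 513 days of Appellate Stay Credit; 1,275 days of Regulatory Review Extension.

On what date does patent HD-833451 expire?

Earliest priority filing: 29 August 1982.
Base term: 29 August 1982 + 18 years → 29 August 2000.
Appellate Stay Credit: +513 days → 24 January 2002.
Regulatory Review Extension: +1275 days → 22 July 2005.

2005-07-22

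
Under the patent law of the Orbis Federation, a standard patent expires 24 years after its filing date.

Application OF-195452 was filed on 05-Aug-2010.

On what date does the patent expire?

Filing date + 24 years → 5 August 2034.

August 5, 2034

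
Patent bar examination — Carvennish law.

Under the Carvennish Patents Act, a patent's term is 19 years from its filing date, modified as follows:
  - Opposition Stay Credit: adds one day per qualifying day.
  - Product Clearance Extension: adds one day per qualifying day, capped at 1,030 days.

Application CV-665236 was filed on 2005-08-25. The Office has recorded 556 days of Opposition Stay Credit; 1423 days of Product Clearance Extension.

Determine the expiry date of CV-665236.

2028-12-28

Base term: filing date + 19 years → 25 August 2024.
Opposition Stay Credit: +556 days → 4 March 2026.
Product Clearance Extension: 1423 days claimed exceeds the 1030-day cap, so +1030 days → 28 December 2028.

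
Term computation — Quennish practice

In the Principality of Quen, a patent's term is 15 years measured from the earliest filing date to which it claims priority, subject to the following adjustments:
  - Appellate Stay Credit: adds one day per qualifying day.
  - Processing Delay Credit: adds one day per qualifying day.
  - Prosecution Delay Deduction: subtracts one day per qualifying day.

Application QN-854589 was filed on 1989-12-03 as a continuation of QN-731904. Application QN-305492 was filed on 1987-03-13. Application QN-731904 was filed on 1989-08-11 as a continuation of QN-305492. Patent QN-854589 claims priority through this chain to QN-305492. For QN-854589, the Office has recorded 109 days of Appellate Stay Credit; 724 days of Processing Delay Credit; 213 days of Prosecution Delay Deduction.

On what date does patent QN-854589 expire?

2003-11-23

Earliest priority filing: 13 March 1987.
Base term: 13 March 1987 + 15 years → 13 March 2002.
Appellate Stay Credit: +109 days → 30 June 2002.
Processing Delay Credit: +724 days → 23 June 2004.
Prosecution Delay Deduction: −213 days → 23 November 2003.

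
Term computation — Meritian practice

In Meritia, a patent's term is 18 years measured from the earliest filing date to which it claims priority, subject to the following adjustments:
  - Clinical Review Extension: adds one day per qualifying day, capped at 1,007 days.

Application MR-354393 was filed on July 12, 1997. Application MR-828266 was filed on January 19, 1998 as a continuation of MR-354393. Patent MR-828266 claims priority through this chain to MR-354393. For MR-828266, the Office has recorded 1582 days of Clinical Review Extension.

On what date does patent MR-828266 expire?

Earliest priority filing: 12 July 1997.
Base term: 12 July 1997 + 18 years → 12 July 2015.
Clinical Review Extension: 1582 days claimed exceeds the 1007-day cap, so +1007 days → 14 April 2018.

2018-04-14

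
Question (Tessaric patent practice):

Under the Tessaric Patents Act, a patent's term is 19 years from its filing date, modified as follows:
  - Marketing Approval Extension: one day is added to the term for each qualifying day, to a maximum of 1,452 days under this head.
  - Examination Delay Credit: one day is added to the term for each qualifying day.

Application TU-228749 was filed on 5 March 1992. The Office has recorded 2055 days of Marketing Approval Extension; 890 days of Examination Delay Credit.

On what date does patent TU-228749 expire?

August 2, 2017

Base term: filing date + 19 years → 5 March 2011.
Marketing Approval Extension: 2055 days claimed exceeds the 1452-day cap, so +1452 days → 24 February 2015.
Examination Delay Credit: +890 days → 2 August 2017.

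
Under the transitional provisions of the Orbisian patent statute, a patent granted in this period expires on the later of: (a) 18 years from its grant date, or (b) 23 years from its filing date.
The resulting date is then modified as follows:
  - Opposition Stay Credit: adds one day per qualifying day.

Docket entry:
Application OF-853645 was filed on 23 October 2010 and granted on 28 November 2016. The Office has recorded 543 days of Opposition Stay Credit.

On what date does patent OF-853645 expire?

May 24, 2036

(a) grant + 18 years → 28 November 2034.
(b) filing + 23 years → 23 October 2033.
Later of the two: 28 November 2034.
Opposition Stay Credit: +543 days → 24 May 2036.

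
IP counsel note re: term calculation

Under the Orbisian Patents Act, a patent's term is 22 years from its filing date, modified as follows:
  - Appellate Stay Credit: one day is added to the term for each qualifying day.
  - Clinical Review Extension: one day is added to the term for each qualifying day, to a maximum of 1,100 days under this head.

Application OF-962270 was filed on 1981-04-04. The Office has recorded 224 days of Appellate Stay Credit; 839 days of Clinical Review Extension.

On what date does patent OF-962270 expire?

2006-03-02

Base term: filing date + 22 years → 4 April 2003.
Appellate Stay Credit: +224 days → 14 November 2003.
Clinical Review Extension: 839 days (within the 1100-day cap) → +839 days → 2 March 2006.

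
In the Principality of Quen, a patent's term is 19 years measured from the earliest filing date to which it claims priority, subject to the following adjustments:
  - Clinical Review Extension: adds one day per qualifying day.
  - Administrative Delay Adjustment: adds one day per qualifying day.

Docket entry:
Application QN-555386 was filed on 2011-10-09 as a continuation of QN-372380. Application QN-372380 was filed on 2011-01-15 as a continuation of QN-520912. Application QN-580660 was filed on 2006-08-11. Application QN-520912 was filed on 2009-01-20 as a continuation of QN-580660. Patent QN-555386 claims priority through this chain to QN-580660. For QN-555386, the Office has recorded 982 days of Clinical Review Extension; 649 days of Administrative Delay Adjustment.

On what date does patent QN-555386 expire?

2030-01-28

Earliest priority filing: 11 August 2006.
Base term: 11 August 2006 + 19 years → 11 August 2025.
Clinical Review Extension: +982 days → 19 April 2028.
Administrative Delay Adjustment: +649 days → 28 January 2030.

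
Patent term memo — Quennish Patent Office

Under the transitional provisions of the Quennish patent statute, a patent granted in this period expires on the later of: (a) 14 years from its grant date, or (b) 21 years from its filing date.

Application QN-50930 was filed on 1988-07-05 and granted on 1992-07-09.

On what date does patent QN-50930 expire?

July 5, 2009

(a) grant + 14 years → 9 July 2006.
(b) filing + 21 years → 5 July 2009.
Later of the two: 5 July 2009.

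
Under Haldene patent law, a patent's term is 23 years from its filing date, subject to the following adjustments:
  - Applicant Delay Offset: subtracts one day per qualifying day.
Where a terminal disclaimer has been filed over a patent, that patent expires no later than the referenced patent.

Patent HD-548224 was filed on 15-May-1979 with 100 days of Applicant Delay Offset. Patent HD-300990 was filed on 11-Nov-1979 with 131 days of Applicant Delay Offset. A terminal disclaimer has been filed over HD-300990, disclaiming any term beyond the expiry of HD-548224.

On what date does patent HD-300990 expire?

2002-02-04

Natural term of HD-300990:
  Base: filing + 23 years → 11 November 2002.
  Applicant Delay Offset: −131 days → 3 July 2002.
Expiry of referenced patent HD-548224:
  Base: filing + 23 years → 15 May 2002.
  Applicant Delay Offset: −100 days → 4 February 2002.
Terminal disclaimer: HD-300990 expires on the earlier of 3 July 2002 and 4 February 2002.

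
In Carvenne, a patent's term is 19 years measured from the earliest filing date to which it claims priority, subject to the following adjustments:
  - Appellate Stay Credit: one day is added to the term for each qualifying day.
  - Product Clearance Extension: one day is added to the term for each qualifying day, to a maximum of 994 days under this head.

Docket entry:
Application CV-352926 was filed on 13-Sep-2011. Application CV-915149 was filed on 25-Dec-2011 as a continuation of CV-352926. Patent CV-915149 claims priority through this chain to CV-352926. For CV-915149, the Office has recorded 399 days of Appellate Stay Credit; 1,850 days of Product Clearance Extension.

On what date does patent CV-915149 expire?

2034-07-07

Earliest priority filing: 13 September 2011.
Base term: 13 September 2011 + 19 years → 13 September 2030.
Appellate Stay Credit: +399 days → 17 October 2031.
Product Clearance Extension: 1850 days claimed exceeds the 994-day cap, so +994 days → 7 July 2034.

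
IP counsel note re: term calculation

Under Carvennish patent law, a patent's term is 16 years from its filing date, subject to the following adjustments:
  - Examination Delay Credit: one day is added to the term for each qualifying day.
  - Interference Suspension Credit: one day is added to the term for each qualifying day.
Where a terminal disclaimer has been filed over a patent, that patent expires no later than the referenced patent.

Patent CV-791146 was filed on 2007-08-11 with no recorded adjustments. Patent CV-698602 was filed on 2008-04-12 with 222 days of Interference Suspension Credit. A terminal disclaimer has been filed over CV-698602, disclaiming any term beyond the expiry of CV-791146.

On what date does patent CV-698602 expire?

2023-08-11

Natural term of CV-698602:
  Base: filing + 16 years → 12 April 2024.
  Interference Suspension Credit: +222 days → 20 November 2024.
Expiry of referenced patent CV-791146:
  Base: filing + 16 years → 11 August 2023.
Terminal disclaimer: CV-698602 expires on the earlier of 20 November 2024 and 11 August 2023.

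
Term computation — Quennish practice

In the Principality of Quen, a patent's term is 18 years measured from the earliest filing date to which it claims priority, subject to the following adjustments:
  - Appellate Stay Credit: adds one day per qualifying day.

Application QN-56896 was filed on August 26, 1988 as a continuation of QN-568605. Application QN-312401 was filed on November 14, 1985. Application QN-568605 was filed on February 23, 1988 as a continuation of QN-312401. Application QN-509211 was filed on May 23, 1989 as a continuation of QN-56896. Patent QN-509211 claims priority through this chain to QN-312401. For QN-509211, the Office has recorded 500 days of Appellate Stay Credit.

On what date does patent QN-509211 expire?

2005-03-28

Earliest priority filing: 14 November 1985.
Base term: 14 November 1985 + 18 years → 14 November 2003.
Appellate Stay Credit: +500 days → 28 March 2005.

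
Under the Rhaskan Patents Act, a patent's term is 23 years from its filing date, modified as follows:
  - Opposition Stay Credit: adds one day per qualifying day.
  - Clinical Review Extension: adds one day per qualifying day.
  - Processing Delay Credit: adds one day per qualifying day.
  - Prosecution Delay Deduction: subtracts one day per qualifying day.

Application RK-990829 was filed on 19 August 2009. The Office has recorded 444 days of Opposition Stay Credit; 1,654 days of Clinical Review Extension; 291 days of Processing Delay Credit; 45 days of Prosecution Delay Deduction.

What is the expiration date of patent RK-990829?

Base term: filing date + 23 years → 19 August 2032.
Opposition Stay Credit: +444 days → 6 November 2033.
Clinical Review Extension: +1654 days → 18 May 2038.
Processing Delay Credit: +291 days → 5 March 2039.
Prosecution Delay Deduction: −45 days → 19 January 2039.

2039-01-19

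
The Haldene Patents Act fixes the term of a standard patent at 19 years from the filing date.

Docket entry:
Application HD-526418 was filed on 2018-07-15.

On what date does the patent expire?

Filing date + 19 years → 15 July 2037.

2037-07-15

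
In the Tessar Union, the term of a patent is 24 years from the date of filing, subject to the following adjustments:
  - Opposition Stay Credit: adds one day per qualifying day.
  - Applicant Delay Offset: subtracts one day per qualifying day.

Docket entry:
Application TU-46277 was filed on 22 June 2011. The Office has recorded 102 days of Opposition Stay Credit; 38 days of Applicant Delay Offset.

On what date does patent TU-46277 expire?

2035-08-25

Base term: filing date + 24 years → 22 June 2035.
Opposition Stay Credit: +102 days → 2 October 2035.
Applicant Delay Offset: −38 days → 25 August 2035.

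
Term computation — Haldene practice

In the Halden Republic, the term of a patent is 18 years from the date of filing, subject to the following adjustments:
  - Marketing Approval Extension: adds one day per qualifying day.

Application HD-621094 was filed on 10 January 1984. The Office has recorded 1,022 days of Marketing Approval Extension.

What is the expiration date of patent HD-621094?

Base term: filing date + 18 years → 10 January 2002.
Marketing Approval Extension: +1022 days → 28 October 2004.

2004-10-28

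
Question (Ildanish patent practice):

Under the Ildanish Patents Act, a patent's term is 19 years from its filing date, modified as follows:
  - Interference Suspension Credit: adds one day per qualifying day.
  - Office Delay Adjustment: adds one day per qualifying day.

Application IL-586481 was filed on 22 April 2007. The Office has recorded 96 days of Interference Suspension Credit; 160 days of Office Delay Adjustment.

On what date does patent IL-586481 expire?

Base term: filing date + 19 years → 22 April 2026.
Interference Suspension Credit: +96 days → 27 July 2026.
Office Delay Adjustment: +160 days → 3 January 2027.

2027-01-03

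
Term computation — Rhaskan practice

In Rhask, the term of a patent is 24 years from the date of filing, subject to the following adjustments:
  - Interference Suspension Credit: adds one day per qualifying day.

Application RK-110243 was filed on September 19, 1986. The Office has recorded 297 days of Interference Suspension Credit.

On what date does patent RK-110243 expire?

Base term: filing date + 24 years → 19 September 2010.
Interference Suspension Credit: +297 days → 13 July 2011.

July 13, 2011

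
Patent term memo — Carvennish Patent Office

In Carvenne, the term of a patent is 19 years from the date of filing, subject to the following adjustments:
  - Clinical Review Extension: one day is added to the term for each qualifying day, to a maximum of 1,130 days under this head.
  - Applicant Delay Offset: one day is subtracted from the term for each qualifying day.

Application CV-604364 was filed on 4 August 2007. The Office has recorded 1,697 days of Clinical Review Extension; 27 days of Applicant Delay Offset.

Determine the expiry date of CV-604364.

2029-08-11

Base term: filing date + 19 years → 4 August 2026.
Clinical Review Extension: 1697 days claimed exceeds the 1130-day cap, so +1130 days → 7 September 2029.
Applicant Delay Offset: −27 days → 11 August 2029.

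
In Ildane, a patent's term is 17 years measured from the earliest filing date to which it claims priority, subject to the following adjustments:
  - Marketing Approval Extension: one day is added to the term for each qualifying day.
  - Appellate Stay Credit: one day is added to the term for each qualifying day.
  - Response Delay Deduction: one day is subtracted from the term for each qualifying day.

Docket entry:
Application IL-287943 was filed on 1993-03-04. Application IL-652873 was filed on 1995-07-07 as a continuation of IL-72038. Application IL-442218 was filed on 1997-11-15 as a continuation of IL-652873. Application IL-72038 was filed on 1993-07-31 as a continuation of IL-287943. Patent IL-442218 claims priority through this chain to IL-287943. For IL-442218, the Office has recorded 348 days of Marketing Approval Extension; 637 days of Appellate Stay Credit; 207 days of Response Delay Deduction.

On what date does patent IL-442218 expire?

April 20, 2012

Earliest priority filing: 4 March 1993.
Base term: 4 March 1993 + 17 years → 4 March 2010.
Marketing Approval Extension: +348 days → 15 February 2011.
Appellate Stay Credit: +637 days → 13 November 2012.
Response Delay Deduction: −207 days → 20 April 2012.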